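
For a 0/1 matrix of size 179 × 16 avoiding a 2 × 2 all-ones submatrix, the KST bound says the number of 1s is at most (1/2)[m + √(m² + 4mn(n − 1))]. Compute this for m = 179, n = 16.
z(179, 16; 2, 2) ≤ (1/2)[179 + √(179² + 4·179·16·15)] = (1/2)[179 + √203881] = 315.2659

Kővári–Sós–Turán: let r_1, ..., r_179 be the row sums and z = Σ r_i the total number of 1s. Each pair of columns can share at most one row with both entries 1 (else a 2×2 all-ones block appears), so Σ_i C(r_i, 2) ≤ C(16, 2) = 120. By convexity Σ_i C(r_i, 2) ≥ 179·C(z/179, 2) = z(z − 179)/(2·179), giving z² − 179z − 179·16·15 ≤ 0 and hence z ≤ (1/2)[179 + √(32041 + 4·42960)] = (1/2)[179 + √203881] ≈ (1/2)(179 + 451.5318) = 315.2659.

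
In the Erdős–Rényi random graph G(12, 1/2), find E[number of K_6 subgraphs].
E[# K_6] = C(12, 6) · (1/2)^C(6, 2) = 924 / 2^15 = 231/8192 ≈ 0.028198

For each 6-subset S of vertices (there are C(12, 6) = 924 such S), let X_S = 1 if S induces a K_6 (all C(6, 2) = 15 edges present). Then P(X_S = 1) = (1/2)^15 = 1/32768. By linearity of expectation, E[# K_6] = C(12, 6) · (1/2)^15 = 924 / 32768 = 231/8192 ≈ 0.028198.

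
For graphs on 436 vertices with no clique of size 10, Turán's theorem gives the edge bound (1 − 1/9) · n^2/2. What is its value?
Turán density bound = (8/9) · 436^2/2 = 760384/9 ≈ 84487.1111

Turán's theorem: ex(n, K_{r+1}) is achieved by the complete r-partite Turán graph T(n, r) with parts as balanced as possible, and is at most (1 − 1/r) · n^2/2. For r = 9, n = 436: the density bound is (8/9) · 190096/2 = 760384/9 ≈ 84487.1111. The integer-valued extremum is e(T(436, 9)) = 84486, which is strictly less than the density bound 760384/9 since 9 ∤ 436 (the parts of T(436, 9) cannot all be equal).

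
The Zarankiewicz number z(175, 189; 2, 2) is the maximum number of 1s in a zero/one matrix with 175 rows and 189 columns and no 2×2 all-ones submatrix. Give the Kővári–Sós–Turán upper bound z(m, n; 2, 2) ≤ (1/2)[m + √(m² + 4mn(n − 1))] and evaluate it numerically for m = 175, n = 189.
z(175, 189; 2, 2) ≤ (1/2)[175 + √(175² + 4·175·189·188)] = (1/2)[175 + √24903025] = 2582.6465

Kővári–Sós–Turán: let r_1, ..., r_175 be the row sums and z = Σ r_i the total number of 1s. Each pair of columns can share at most one row with both entries 1 (else a 2×2 all-ones block appears), so Σ_i C(r_i, 2) ≤ C(189, 2) = 17766. By convexity Σ_i C(r_i, 2) ≥ 175·C(z/175, 2) = z(z − 175)/(2·175), giving z² − 175z − 175·189·188 ≤ 0 and hence z ≤ (1/2)[175 + √(30625 + 4·6218100)] = (1/2)[175 + √24903025] ≈ (1/2)(175 + 4990.2931) = 2582.6465.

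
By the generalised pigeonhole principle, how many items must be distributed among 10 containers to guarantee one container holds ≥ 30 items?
n = (30 − 1)·10 + 1 = 291

By the generalised pigeonhole principle, to guarantee some box contains ≥ r objects we need more than (r − 1) · k objects total. Threshold: n = (r − 1) · k + 1. With r = 30 and k = 10: n = 29 · 10 + 1 = 290 + 1 = 291. For n = 290 = 29 · 10, we can put exactly 29 objects in every box, avoiding 30 in any single one — so 291 is tight.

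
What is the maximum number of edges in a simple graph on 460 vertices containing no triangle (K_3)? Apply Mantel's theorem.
ex(460, K_3) = ⌊460^2/4⌋ = 52900

Mantel (1907): a triangle-free graph on n vertices has at most ⌊n^2/4⌋ edges, with equality for the complete bipartite graph K_{⌊n/2⌋, ⌈n/2⌉}. For n = 460: ⌊460^2/4⌋ = ⌊211600/4⌋ = 52900. The extremal graph is K_{230, 230}, which has 230·230 = 52900 edges.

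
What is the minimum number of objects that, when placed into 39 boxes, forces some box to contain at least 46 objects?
n = (46 − 1)·39 + 1 = 1756

By the generalised pigeonhole principle, to guarantee some box contains ≥ r objects we need more than (r − 1) · k objects total. Threshold: n = (r − 1) · k + 1. With r = 46 and k = 39: n = 45 · 39 + 1 = 1755 + 1 = 1756. For n = 1755 = 45 · 39, we can put exactly 45 objects in every box, avoiding 46 in any single one — so 1756 is tight.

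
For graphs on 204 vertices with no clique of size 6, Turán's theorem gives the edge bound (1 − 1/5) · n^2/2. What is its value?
Turán density bound = (4/5) · 204^2/2 = 83232/5 ≈ 16646.4

Turán's theorem: ex(n, K_{r+1}) is achieved by the complete r-partite Turán graph T(n, r) with parts as balanced as possible, and is at most (1 − 1/r) · n^2/2. For r = 5, n = 204: the density bound is (4/5) · 41616/2 = 83232/5 ≈ 16646.4. The integer-valued extremum is e(T(204, 5)) = 16646, which is strictly less than the density bound 83232/5 since 5 ∤ 204 (the parts of T(204, 5) cannot all be equal).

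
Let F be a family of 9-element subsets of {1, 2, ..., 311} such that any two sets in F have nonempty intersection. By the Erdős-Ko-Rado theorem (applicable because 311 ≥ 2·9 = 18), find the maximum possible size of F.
max |F| = C(310, 8) = 1931195406445470

Erdős-Ko-Rado (1961): when n ≥ 2k, max |F| = C(n−1, k−1). The bound is attained by the star {A : i ∈ A} for any fixed i ∈ [n]. Here C(311−1, 9−1) = C(310, 8) = 1931195406445470.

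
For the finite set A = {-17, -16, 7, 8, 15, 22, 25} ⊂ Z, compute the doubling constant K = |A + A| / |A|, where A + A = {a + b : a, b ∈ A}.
K = |A + A| / |A| = 26/7

Enumerate A + A = {a + b : a, b ∈ A}. With |A| = 7, there are |A|^2 = 49 ordered sum pairs; collecting distinct values, A + A = {-34, -33, -32, -10, -9, -8, -2, -1, 5, 6, 8, 9, 14, 15, 16, 22, 23, 29, 30, 32, 33, 37, 40, 44, 47, 50}, so |A + A| = 26. Thus K = 26/7. For comparison, the minimum possible |A + A| over all 7-element sets is 2·7 − 1 = 13 (so min K = 13/7), attained only by arithmetic progressions.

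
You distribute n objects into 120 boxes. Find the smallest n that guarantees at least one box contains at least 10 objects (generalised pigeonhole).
n = (10 − 1)·120 + 1 = 1081

By the generalised pigeonhole principle, to guarantee some box contains ≥ r objects we need more than (r − 1) · k objects total. Threshold: n = (r − 1) · k + 1. With r = 10 and k = 120: n = 9 · 120 + 1 = 1080 + 1 = 1081. For n = 1080 = 9 · 120, we can put exactly 9 objects in every box, avoiding 10 in any single one — so 1081 is tight.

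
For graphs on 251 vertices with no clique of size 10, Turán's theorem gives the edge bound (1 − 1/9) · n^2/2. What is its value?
Turán density bound = (8/9) · 251^2/2 = 252004/9 ≈ 28000.4444

Turán's theorem: ex(n, K_{r+1}) is achieved by the complete r-partite Turán graph T(n, r) with parts as balanced as possible, and is at most (1 − 1/r) · n^2/2. For r = 9, n = 251: the density bound is (8/9) · 63001/2 = 252004/9 ≈ 28000.4444. The integer-valued extremum is e(T(251, 9)) = 28000, which is strictly less than the density bound 252004/9 since 9 ∤ 251 (the parts of T(251, 9) cannot all be equal).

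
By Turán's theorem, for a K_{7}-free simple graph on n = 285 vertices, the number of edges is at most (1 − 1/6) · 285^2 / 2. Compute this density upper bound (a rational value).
Turán density bound = (5/6) · 285^2/2 = 135375/4 ≈ 33843.75

Turán's theorem: ex(n, K_{r+1}) is achieved by the complete r-partite Turán graph T(n, r) with parts as balanced as possible, and is at most (1 − 1/r) · n^2/2. For r = 6, n = 285: the density bound is (5/6) · 81225/2 = 135375/4 ≈ 33843.75. The integer-valued extremum is e(T(285, 6)) = 33843, which is strictly less than the density bound 135375/4 since 6 ∤ 285 (the parts of T(285, 6) cannot all be equal).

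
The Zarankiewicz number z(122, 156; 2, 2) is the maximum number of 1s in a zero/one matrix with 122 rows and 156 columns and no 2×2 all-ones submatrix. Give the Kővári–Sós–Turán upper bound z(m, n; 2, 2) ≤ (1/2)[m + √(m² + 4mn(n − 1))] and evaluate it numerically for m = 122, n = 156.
z(122, 156; 2, 2) ≤ (1/2)[122 + √(122² + 4·122·156·155)] = (1/2)[122 + √11814724] = 1779.6277

Kővári–Sós–Turán: let r_1, ..., r_122 be the row sums and z = Σ r_i the total number of 1s. Each pair of columns can share at most one row with both entries 1 (else a 2×2 all-ones block appears), so Σ_i C(r_i, 2) ≤ C(156, 2) = 12090. By convexity Σ_i C(r_i, 2) ≥ 122·C(z/122, 2) = z(z − 122)/(2·122), giving z² − 122z − 122·156·155 ≤ 0 and hence z ≤ (1/2)[122 + √(14884 + 4·2949960)] = (1/2)[122 + √11814724] ≈ (1/2)(122 + 3437.2553) = 1779.6277.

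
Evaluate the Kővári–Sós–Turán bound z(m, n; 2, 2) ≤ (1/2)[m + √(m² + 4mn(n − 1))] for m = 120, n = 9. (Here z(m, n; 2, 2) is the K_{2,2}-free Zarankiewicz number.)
z(120, 9; 2, 2) ≤ (1/2)[120 + √(120² + 4·120·9·8)] = (1/2)[120 + √48960] = 170.6345

Kővári–Sós–Turán: let r_1, ..., r_120 be the row sums and z = Σ r_i the total number of 1s. Each pair of columns can share at most one row with both entries 1 (else a 2×2 all-ones block appears), so Σ_i C(r_i, 2) ≤ C(9, 2) = 36. By convexity Σ_i C(r_i, 2) ≥ 120·C(z/120, 2) = z(z − 120)/(2·120), giving z² − 120z − 120·9·8 ≤ 0 and hence z ≤ (1/2)[120 + √(14400 + 4·8640)] = (1/2)[120 + √48960] ≈ (1/2)(120 + 221.2691) = 170.6345.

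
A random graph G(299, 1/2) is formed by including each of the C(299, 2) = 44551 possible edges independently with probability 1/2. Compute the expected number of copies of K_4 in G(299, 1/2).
E[# K_4] = C(299, 4) · (1/2)^C(4, 2) = 326380626 / 2^6 = 163190313/32 = 5099697.28125

For each 4-subset S of vertices (there are C(299, 4) = 326380626 such S), let X_S = 1 if S induces a K_4 (all C(4, 2) = 6 edges present). Then P(X_S = 1) = (1/2)^6 = 1/64. By linearity of expectation, E[# K_4] = C(299, 4) · (1/2)^6 = 326380626 / 64 = 163190313/32 = 5099697.28125.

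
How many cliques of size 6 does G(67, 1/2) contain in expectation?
E[# K_6] = C(67, 6) · (1/2)^C(6, 2) = 99795696 / 2^15 = 6237231/2048 ≈ 3045.522949

For each 6-subset S of vertices (there are C(67, 6) = 99795696 such S), let X_S = 1 if S induces a K_6 (all C(6, 2) = 15 edges present). Then P(X_S = 1) = (1/2)^15 = 1/32768. By linearity of expectation, E[# K_6] = C(67, 6) · (1/2)^15 = 99795696 / 32768 = 6237231/2048 ≈ 3045.522949.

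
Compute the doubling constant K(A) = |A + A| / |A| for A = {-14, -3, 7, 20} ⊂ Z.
K = |A + A| / |A| = 10/4 = 5/2

Enumerate A + A = {a + b : a, b ∈ A}. With |A| = 4, there are |A|^2 = 16 ordered sum pairs; collecting distinct values, A + A = {-28, -17, -7, -6, 4, 6, 14, 17, 27, 40}, so |A + A| = 10. Thus K = 10/4 = 5/2. For comparison, the minimum possible |A + A| over all 4-element sets is 2·4 − 1 = 7 (so min K = 7/4), attained only by arithmetic progressions.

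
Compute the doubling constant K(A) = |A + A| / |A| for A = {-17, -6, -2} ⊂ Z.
K = |A + A| / |A| = 6/3 = 2

Enumerate A + A = {a + b : a, b ∈ A}. With |A| = 3, there are |A|^2 = 9 ordered sum pairs; collecting distinct values, A + A = {-34, -23, -19, -12, -8, -4}, so |A + A| = 6. Thus K = 6/3 = 2. For comparison, the minimum possible |A + A| over all 3-element sets is 2·3 − 1 = 5 (so min K = 5/3), attained only by arithmetic progressions.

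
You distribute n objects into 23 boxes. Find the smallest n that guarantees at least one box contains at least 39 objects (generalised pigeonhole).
n = (39 − 1)·23 + 1 = 875

By the generalised pigeonhole principle, to guarantee some box contains ≥ r objects we need more than (r − 1) · k objects total. Threshold: n = (r − 1) · k + 1. With r = 39 and k = 23: n = 38 · 23 + 1 = 874 + 1 = 875. For n = 874 = 38 · 23, we can put exactly 38 objects in every box, avoiding 39 in any single one — so 875 is tight.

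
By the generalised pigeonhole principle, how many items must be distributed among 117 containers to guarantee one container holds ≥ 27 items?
n = (27 − 1)·117 + 1 = 3043

By the generalised pigeonhole principle, to guarantee some box contains ≥ r objects we need more than (r − 1) · k objects total. Threshold: n = (r − 1) · k + 1. With r = 27 and k = 117: n = 26 · 117 + 1 = 3042 + 1 = 3043. For n = 3042 = 26 · 117, we can put exactly 26 objects in every box, avoiding 27 in any single one — so 3043 is tight.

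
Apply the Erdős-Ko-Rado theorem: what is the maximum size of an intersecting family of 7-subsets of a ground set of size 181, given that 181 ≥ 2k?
max |F| = C(180, 6) = 43424719800

Erdős-Ko-Rado (1961): when n ≥ 2k, max |F| = C(n−1, k−1). The bound is attained by the star {A : i ∈ A} for any fixed i ∈ [n]. Here C(181−1, 7−1) = C(180, 6) = 43424719800.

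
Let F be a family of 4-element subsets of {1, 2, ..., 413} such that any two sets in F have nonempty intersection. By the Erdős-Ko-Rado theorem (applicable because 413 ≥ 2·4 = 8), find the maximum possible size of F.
max |F| = C(412, 3) = 11571020

The Erdős-Ko-Rado theorem states: for n ≥ 2k, an intersecting family of k-subsets of an n-element set has size at most C(n − 1, k − 1), with equality for 'star' families {A ⊆ [n] : |A| = k, i ∈ A} (fix an element i). For n = 413, k = 4: C(412, 3) = 11571020.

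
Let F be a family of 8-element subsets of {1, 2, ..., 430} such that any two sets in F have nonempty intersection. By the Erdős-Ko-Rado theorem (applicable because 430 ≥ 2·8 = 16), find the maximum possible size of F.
max |F| = C(429, 7) = 505129989052260

Erdős-Ko-Rado (1961): when n ≥ 2k, max |F| = C(n−1, k−1). The bound is attained by the star {A : i ∈ A} for any fixed i ∈ [n]. Here C(430−1, 8−1) = C(429, 7) = 505129989052260.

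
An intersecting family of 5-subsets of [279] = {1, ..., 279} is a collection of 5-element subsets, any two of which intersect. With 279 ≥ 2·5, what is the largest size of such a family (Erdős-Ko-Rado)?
max |F| = C(278, 4) = 243531475

Erdős-Ko-Rado (1961): when n ≥ 2k, max |F| = C(n−1, k−1). The bound is attained by the star {A : i ∈ A} for any fixed i ∈ [n]. Here C(279−1, 5−1) = C(278, 4) = 243531475.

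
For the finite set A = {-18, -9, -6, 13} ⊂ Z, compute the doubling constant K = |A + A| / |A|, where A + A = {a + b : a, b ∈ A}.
K = |A + A| / |A| = 10/4 = 5/2

Enumerate A + A = {a + b : a, b ∈ A}. With |A| = 4, there are |A|^2 = 16 ordered sum pairs; collecting distinct values, A + A = {-36, -27, -24, -18, -15, -12, -5, 4, 7, 26}, so |A + A| = 10. Thus K = 10/4 = 5/2. For comparison, the minimum possible |A + A| over all 4-element sets is 2·4 − 1 = 7 (so min K = 7/4), attained only by arithmetic progressions.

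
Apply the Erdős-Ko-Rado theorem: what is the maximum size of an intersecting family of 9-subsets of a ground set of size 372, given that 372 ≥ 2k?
max |F| = C(371, 8) = 8250318085936290

Erdős-Ko-Rado (1961): when n ≥ 2k, max |F| = C(n−1, k−1). The bound is attained by the star {A : i ∈ A} for any fixed i ∈ [n]. Here C(372−1, 9−1) = C(371, 8) = 8250318085936290.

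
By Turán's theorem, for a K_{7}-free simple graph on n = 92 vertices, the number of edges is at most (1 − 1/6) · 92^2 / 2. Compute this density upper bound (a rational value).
Turán density bound = (5/6) · 92^2/2 = 10580/3 ≈ 3526.6667

Turán's theorem: ex(n, K_{r+1}) is achieved by the complete r-partite Turán graph T(n, r) with parts as balanced as possible, and is at most (1 − 1/r) · n^2/2. For r = 6, n = 92: the density bound is (5/6) · 8464/2 = 10580/3 ≈ 3526.6667. The integer-valued extremum is e(T(92, 6)) = 3526, which is strictly less than the density bound 10580/3 since 6 ∤ 92 (the parts of T(92, 6) cannot all be equal).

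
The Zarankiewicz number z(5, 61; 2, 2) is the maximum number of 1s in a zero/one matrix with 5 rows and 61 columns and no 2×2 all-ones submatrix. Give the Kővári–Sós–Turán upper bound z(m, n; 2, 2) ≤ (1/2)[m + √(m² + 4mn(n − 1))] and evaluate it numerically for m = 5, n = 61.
z(5, 61; 2, 2) ≤ (1/2)[5 + √(5² + 4·5·61·60)] = (1/2)[5 + √73225] = 137.8006

Kővári–Sós–Turán: let r_1, ..., r_5 be the row sums and z = Σ r_i the total number of 1s. Each pair of columns can share at most one row with both entries 1 (else a 2×2 all-ones block appears), so Σ_i C(r_i, 2) ≤ C(61, 2) = 1830. By convexity Σ_i C(r_i, 2) ≥ 5·C(z/5, 2) = z(z − 5)/(2·5), giving z² − 5z − 5·61·60 ≤ 0 and hence z ≤ (1/2)[5 + √(25 + 4·18300)] = (1/2)[5 + √73225] ≈ (1/2)(5 + 270.6012) = 137.8006.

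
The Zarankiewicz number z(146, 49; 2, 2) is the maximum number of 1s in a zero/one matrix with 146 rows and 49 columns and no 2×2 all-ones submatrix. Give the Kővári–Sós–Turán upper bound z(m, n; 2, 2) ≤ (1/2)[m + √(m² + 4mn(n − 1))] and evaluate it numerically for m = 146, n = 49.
z(146, 49; 2, 2) ≤ (1/2)[146 + √(146² + 4·146·49·48)] = (1/2)[146 + √1394884] = 663.526

Kővári–Sós–Turán: let r_1, ..., r_146 be the row sums and z = Σ r_i the total number of 1s. Each pair of columns can share at most one row with both entries 1 (else a 2×2 all-ones block appears), so Σ_i C(r_i, 2) ≤ C(49, 2) = 1176. By convexity Σ_i C(r_i, 2) ≥ 146·C(z/146, 2) = z(z − 146)/(2·146), giving z² − 146z − 146·49·48 ≤ 0 and hence z ≤ (1/2)[146 + √(21316 + 4·343392)] = (1/2)[146 + √1394884] ≈ (1/2)(146 + 1181.0521) = 663.526.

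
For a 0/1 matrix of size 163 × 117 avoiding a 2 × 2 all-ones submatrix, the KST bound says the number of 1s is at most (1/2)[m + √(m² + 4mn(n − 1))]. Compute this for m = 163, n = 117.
z(163, 117; 2, 2) ≤ (1/2)[163 + √(163² + 4·163·117·116)] = (1/2)[163 + √8875513] = 1571.09

Kővári–Sós–Turán: let r_1, ..., r_163 be the row sums and z = Σ r_i the total number of 1s. Each pair of columns can share at most one row with both entries 1 (else a 2×2 all-ones block appears), so Σ_i C(r_i, 2) ≤ C(117, 2) = 6786. By convexity Σ_i C(r_i, 2) ≥ 163·C(z/163, 2) = z(z − 163)/(2·163), giving z² − 163z − 163·117·116 ≤ 0 and hence z ≤ (1/2)[163 + √(26569 + 4·2212236)] = (1/2)[163 + √8875513] ≈ (1/2)(163 + 2979.1799) = 1571.09.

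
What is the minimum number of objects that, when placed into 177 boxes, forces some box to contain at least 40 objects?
n = (40 − 1)·177 + 1 = 6904

By the generalised pigeonhole principle, to guarantee some box contains ≥ r objects we need more than (r − 1) · k objects total. Threshold: n = (r − 1) · k + 1. With r = 40 and k = 177: n = 39 · 177 + 1 = 6903 + 1 = 6904. For n = 6903 = 39 · 177, we can put exactly 39 objects in every box, avoiding 40 in any single one — so 6904 is tight.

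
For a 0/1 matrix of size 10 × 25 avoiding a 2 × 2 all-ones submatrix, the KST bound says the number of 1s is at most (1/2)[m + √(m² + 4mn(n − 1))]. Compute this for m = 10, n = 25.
z(10, 25; 2, 2) ≤ (1/2)[10 + √(10² + 4·10·25·24)] = (1/2)[10 + √24100] = 82.6209

Kővári–Sós–Turán: let r_1, ..., r_10 be the row sums and z = Σ r_i the total number of 1s. Each pair of columns can share at most one row with both entries 1 (else a 2×2 all-ones block appears), so Σ_i C(r_i, 2) ≤ C(25, 2) = 300. By convexity Σ_i C(r_i, 2) ≥ 10·C(z/10, 2) = z(z − 10)/(2·10), giving z² − 10z − 10·25·24 ≤ 0 and hence z ≤ (1/2)[10 + √(100 + 4·6000)] = (1/2)[10 + √24100] ≈ (1/2)(10 + 155.2417) = 82.6209.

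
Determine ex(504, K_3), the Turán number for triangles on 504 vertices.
ex(504, K_3) = ⌊504^2/4⌋ = 63504

Mantel (1907): a triangle-free graph on n vertices has at most ⌊n^2/4⌋ edges, with equality for the complete bipartite graph K_{⌊n/2⌋, ⌈n/2⌉}. For n = 504: ⌊504^2/4⌋ = ⌊254016/4⌋ = 63504. The extremal graph is K_{252, 252}, which has 252·252 = 63504 edges.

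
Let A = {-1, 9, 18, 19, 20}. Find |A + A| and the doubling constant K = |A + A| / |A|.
K = |A + A| / |A| = 13/5

Enumerate A + A = {a + b : a, b ∈ A}. With |A| = 5, there are |A|^2 = 25 ordered sum pairs; collecting distinct values, A + A = {-2, 8, 17, 18, 19, 27, 28, 29, 36, 37, 38, 39, 40}, so |A + A| = 13. Thus K = 13/5. For comparison, the minimum possible |A + A| over all 5-element sets is 2·5 − 1 = 9 (so min K = 9/5), attained only by arithmetic progressions.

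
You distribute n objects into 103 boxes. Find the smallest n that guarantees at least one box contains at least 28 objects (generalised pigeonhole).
n = (28 − 1)·103 + 1 = 2782

By the generalised pigeonhole principle, to guarantee some box contains ≥ r objects we need more than (r − 1) · k objects total. Threshold: n = (r − 1) · k + 1. With r = 28 and k = 103: n = 27 · 103 + 1 = 2781 + 1 = 2782. For n = 2781 = 27 · 103, we can put exactly 27 objects in every box, avoiding 28 in any single one — so 2782 is tight.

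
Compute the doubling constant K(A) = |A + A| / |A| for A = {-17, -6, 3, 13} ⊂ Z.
K = |A + A| / |A| = 10/4 = 5/2

Enumerate A + A = {a + b : a, b ∈ A}. With |A| = 4, there are |A|^2 = 16 ordered sum pairs; collecting distinct values, A + A = {-34, -23, -14, -12, -4, -3, 6, 7, 16, 26}, so |A + A| = 10. Thus K = 10/4 = 5/2. For comparison, the minimum possible |A + A| over all 4-element sets is 2·4 − 1 = 7 (so min K = 7/4), attained only by arithmetic progressions.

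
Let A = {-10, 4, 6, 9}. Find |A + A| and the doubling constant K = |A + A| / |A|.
K = |A + A| / |A| = 10/4 = 5/2

Enumerate A + A = {a + b : a, b ∈ A}. With |A| = 4, there are |A|^2 = 16 ordered sum pairs; collecting distinct values, A + A = {-20, -6, -4, -1, 8, 10, 12, 13, 15, 18}, so |A + A| = 10. Thus K = 10/4 = 5/2. For comparison, the minimum possible |A + A| over all 4-element sets is 2·4 − 1 = 7 (so min K = 7/4), attained only by arithmetic progressions.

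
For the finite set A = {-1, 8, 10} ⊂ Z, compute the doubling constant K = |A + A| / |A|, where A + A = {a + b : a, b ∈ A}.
K = |A + A| / |A| = 6/3 = 2

Enumerate A + A = {a + b : a, b ∈ A}. With |A| = 3, there are |A|^2 = 9 ordered sum pairs; collecting distinct values, A + A = {-2, 7, 9, 16, 18, 20}, so |A + A| = 6. Thus K = 6/3 = 2. For comparison, the minimum possible |A + A| over all 3-element sets is 2·3 − 1 = 5 (so min K = 5/3), attained only by arithmetic progressions.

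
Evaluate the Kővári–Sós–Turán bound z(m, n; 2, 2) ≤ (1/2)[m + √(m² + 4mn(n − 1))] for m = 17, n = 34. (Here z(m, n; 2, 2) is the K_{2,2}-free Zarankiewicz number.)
z(17, 34; 2, 2) ≤ (1/2)[17 + √(17² + 4·17·34·33)] = (1/2)[17 + √76585] = 146.87

Kővári–Sós–Turán: let r_1, ..., r_17 be the row sums and z = Σ r_i the total number of 1s. Each pair of columns can share at most one row with both entries 1 (else a 2×2 all-ones block appears), so Σ_i C(r_i, 2) ≤ C(34, 2) = 561. By convexity Σ_i C(r_i, 2) ≥ 17·C(z/17, 2) = z(z − 17)/(2·17), giving z² − 17z − 17·34·33 ≤ 0 and hence z ≤ (1/2)[17 + √(289 + 4·19074)] = (1/2)[17 + √76585] ≈ (1/2)(17 + 276.74) = 146.87.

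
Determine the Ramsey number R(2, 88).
R(2, 88) = 88

R(2, k) = k for all k ≥ 2: in a 2-colouring of K_k, either some edge is red (a red K_2) or all edges are blue (a blue K_k). And K_{87} coloured all-blue has no blue K_88, so R(2, 88) > 87. Hence R(2, 88) = 88.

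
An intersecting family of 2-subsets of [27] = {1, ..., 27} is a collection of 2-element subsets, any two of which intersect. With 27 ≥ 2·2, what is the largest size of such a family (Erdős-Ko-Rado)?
max |F| = C(26, 1) = 26

The Erdős-Ko-Rado theorem states: for n ≥ 2k, an intersecting family of k-subsets of an n-element set has size at most C(n − 1, k − 1), with equality for 'star' families {A ⊆ [n] : |A| = k, i ∈ A} (fix an element i). For n = 27, k = 2: C(26, 1) = 26.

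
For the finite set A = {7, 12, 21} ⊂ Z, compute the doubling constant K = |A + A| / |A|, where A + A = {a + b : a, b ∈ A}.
K = |A + A| / |A| = 6/3 = 2

Enumerate A + A = {a + b : a, b ∈ A}. With |A| = 3, there are |A|^2 = 9 ordered sum pairs; collecting distinct values, A + A = {14, 19, 24, 28, 33, 42}, so |A + A| = 6. Thus K = 6/3 = 2. For comparison, the minimum possible |A + A| over all 3-element sets is 2·3 − 1 = 5 (so min K = 5/3), attained only by arithmetic progressions.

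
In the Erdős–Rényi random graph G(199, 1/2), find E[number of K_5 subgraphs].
E[# K_5] = C(199, 5) · (1/2)^C(5, 2) = 2472258789 / 2^10 ≈ 2414315.223633

For each 5-subset S of vertices (there are C(199, 5) = 2472258789 such S), let X_S = 1 if S induces a K_5 (all C(5, 2) = 10 edges present). Then P(X_S = 1) = (1/2)^10 = 1/1024. By linearity of expectation, E[# K_5] = C(199, 5) · (1/2)^10 = 2472258789 / 1024 ≈ 2414315.223633.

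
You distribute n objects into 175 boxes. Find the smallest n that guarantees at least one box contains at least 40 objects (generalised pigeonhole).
n = (40 − 1)·175 + 1 = 6826

By the generalised pigeonhole principle, to guarantee some box contains ≥ r objects we need more than (r − 1) · k objects total. Threshold: n = (r − 1) · k + 1. With r = 40 and k = 175: n = 39 · 175 + 1 = 6825 + 1 = 6826. For n = 6825 = 39 · 175, we can put exactly 39 objects in every box, avoiding 40 in any single one — so 6826 is tight.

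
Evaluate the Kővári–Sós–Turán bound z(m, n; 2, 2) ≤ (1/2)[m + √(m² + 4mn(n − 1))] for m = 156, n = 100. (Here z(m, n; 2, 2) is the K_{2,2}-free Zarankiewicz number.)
z(156, 100; 2, 2) ≤ (1/2)[156 + √(156² + 4·156·100·99)] = (1/2)[156 + √6201936] = 1323.1843

Kővári–Sós–Turán: let r_1, ..., r_156 be the row sums and z = Σ r_i the total number of 1s. Each pair of columns can share at most one row with both entries 1 (else a 2×2 all-ones block appears), so Σ_i C(r_i, 2) ≤ C(100, 2) = 4950. By convexity Σ_i C(r_i, 2) ≥ 156·C(z/156, 2) = z(z − 156)/(2·156), giving z² − 156z − 156·100·99 ≤ 0 and hence z ≤ (1/2)[156 + √(24336 + 4·1544400)] = (1/2)[156 + √6201936] ≈ (1/2)(156 + 2490.3686) = 1323.1843.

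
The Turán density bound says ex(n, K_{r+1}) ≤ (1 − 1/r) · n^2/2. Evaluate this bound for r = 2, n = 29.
Turán density bound = (1/2) · 29^2/2 = 841/4 ≈ 210.25

Turán's theorem: ex(n, K_{r+1}) is achieved by the complete r-partite Turán graph T(n, r) with parts as balanced as possible, and is at most (1 − 1/r) · n^2/2. For r = 2, n = 29: the density bound is (1/2) · 841/2 = 841/4 ≈ 210.25. The integer-valued extremum is e(T(29, 2)) = 210, which is strictly less than the density bound 841/4 since 2 ∤ 29 (the parts of T(29, 2) cannot all be equal).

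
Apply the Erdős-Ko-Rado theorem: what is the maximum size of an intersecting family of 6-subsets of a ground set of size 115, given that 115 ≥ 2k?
max |F| = C(114, 5) = 146803272

Erdős-Ko-Rado (1961): when n ≥ 2k, max |F| = C(n−1, k−1). The bound is attained by the star {A : i ∈ A} for any fixed i ∈ [n]. Here C(115−1, 6−1) = C(114, 5) = 146803272.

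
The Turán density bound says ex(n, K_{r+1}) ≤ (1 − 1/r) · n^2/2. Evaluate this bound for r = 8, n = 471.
Turán density bound = (7/8) · 471^2/2 = 1552887/16 ≈ 97055.4375

Turán's theorem: ex(n, K_{r+1}) is achieved by the complete r-partite Turán graph T(n, r) with parts as balanced as possible, and is at most (1 − 1/r) · n^2/2. For r = 8, n = 471: the density bound is (7/8) · 221841/2 = 1552887/16 ≈ 97055.4375. The integer-valued extremum is e(T(471, 8)) = 97055, which is strictly less than the density bound 1552887/16 since 8 ∤ 471 (the parts of T(471, 8) cannot all be equal).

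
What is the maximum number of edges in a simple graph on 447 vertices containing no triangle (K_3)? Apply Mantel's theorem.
ex(447, K_3) = ⌊447^2/4⌋ = 49952

Mantel (1907): a triangle-free graph on n vertices has at most ⌊n^2/4⌋ edges, with equality for the complete bipartite graph K_{⌊n/2⌋, ⌈n/2⌉}. For n = 447: ⌊447^2/4⌋ = ⌊199809/4⌋ = 49952. The extremal graph is K_{223, 224}, which has 223·224 = 49952 edges.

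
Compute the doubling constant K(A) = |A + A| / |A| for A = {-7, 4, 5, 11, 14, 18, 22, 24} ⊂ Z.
K = |A + A| / |A| = 31/8

Enumerate A + A = {a + b : a, b ∈ A}. With |A| = 8, there are |A|^2 = 64 ordered sum pairs; collecting distinct values, A + A = {-14, -3, -2, 4, 7, 8, 9, 10, 11, 15, 16, 17, 18, 19, 22, 23, 25, 26, 27, 28, 29, 32, 33, 35, 36, 38, 40, 42, 44, 46, 48}, so |A + A| = 31. Thus K = 31/8. For comparison, the minimum possible |A + A| over all 8-element sets is 2·8 − 1 = 15 (so min K = 15/8), attained only by arithmetic progressions.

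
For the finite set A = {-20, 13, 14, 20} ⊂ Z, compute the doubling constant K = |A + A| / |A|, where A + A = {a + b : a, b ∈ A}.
K = |A + A| / |A| = 10/4 = 5/2

Enumerate A + A = {a + b : a, b ∈ A}. With |A| = 4, there are |A|^2 = 16 ordered sum pairs; collecting distinct values, A + A = {-40, -7, -6, 0, 26, 27, 28, 33, 34, 40}, so |A + A| = 10. Thus K = 10/4 = 5/2. For comparison, the minimum possible |A + A| over all 4-element sets is 2·4 − 1 = 7 (so min K = 7/4), attained only by arithmetic progressions.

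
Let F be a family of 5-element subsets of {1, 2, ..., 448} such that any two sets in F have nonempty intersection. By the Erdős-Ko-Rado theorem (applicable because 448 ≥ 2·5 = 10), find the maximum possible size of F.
max |F| = C(447, 4) = 1641247665

The Erdős-Ko-Rado theorem states: for n ≥ 2k, an intersecting family of k-subsets of an n-element set has size at most C(n − 1, k − 1), with equality for 'star' families {A ⊆ [n] : |A| = k, i ∈ A} (fix an element i). For n = 448, k = 5: C(447, 4) = 1641247665.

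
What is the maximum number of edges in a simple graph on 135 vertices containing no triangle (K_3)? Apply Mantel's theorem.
ex(135, K_3) = ⌊135^2/4⌋ = 4556

Mantel (1907): a triangle-free graph on n vertices has at most ⌊n^2/4⌋ edges, with equality for the complete bipartite graph K_{⌊n/2⌋, ⌈n/2⌉}. For n = 135: ⌊135^2/4⌋ = ⌊18225/4⌋ = 4556. The extremal graph is K_{67, 68}, which has 67·68 = 4556 edges.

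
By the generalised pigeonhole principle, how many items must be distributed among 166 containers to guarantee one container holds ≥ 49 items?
n = (49 − 1)·166 + 1 = 7969

By the generalised pigeonhole principle, to guarantee some box contains ≥ r objects we need more than (r − 1) · k objects total. Threshold: n = (r − 1) · k + 1. With r = 49 and k = 166: n = 48 · 166 + 1 = 7968 + 1 = 7969. For n = 7968 = 48 · 166, we can put exactly 48 objects in every box, avoiding 49 in any single one — so 7969 is tight.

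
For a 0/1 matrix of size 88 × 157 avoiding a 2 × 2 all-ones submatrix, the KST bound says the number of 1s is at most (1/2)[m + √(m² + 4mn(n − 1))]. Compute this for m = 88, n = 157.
z(88, 157; 2, 2) ≤ (1/2)[88 + √(88² + 4·88·157·156)] = (1/2)[88 + √8628928] = 1512.7519

Kővári–Sós–Turán: let r_1, ..., r_88 be the row sums and z = Σ r_i the total number of 1s. Each pair of columns can share at most one row with both entries 1 (else a 2×2 all-ones block appears), so Σ_i C(r_i, 2) ≤ C(157, 2) = 12246. By convexity Σ_i C(r_i, 2) ≥ 88·C(z/88, 2) = z(z − 88)/(2·88), giving z² − 88z − 88·157·156 ≤ 0 and hence z ≤ (1/2)[88 + √(7744 + 4·2155296)] = (1/2)[88 + √8628928] ≈ (1/2)(88 + 2937.5037) = 1512.7519.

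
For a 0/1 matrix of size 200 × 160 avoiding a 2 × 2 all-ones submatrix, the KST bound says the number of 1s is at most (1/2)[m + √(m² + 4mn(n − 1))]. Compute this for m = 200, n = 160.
z(200, 160; 2, 2) ≤ (1/2)[200 + √(200² + 4·200·160·159)] = (1/2)[200 + √20392000] = 2357.8751

Kővári–Sós–Turán: let r_1, ..., r_200 be the row sums and z = Σ r_i the total number of 1s. Each pair of columns can share at most one row with both entries 1 (else a 2×2 all-ones block appears), so Σ_i C(r_i, 2) ≤ C(160, 2) = 12720. By convexity Σ_i C(r_i, 2) ≥ 200·C(z/200, 2) = z(z − 200)/(2·200), giving z² − 200z − 200·160·159 ≤ 0 and hence z ≤ (1/2)[200 + √(40000 + 4·5088000)] = (1/2)[200 + √20392000] ≈ (1/2)(200 + 4515.7502) = 2357.8751.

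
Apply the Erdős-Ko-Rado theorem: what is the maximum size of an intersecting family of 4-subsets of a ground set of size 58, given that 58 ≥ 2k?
max |F| = C(57, 3) = 29260

The Erdős-Ko-Rado theorem states: for n ≥ 2k, an intersecting family of k-subsets of an n-element set has size at most C(n − 1, k − 1), with equality for 'star' families {A ⊆ [n] : |A| = k, i ∈ A} (fix an element i). For n = 58, k = 4: C(57, 3) = 29260.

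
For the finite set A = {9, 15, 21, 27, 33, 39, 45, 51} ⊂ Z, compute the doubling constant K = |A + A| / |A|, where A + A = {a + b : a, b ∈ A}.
K = |A + A| / |A| = 15/8

Enumerate A + A = {a + b : a, b ∈ A}. With |A| = 8, there are |A|^2 = 64 ordered sum pairs; collecting distinct values, A + A = {18, 24, 30, 36, 42, 48, 54, 60, 66, 72, 78, 84, 90, 96, 102}, so |A + A| = 15. Thus K = 15/8. Here |A + A| = 2|A| − 1 = 15, the minimum possible — so K = 15/8 is minimal, which holds iff A is an arithmetic progression.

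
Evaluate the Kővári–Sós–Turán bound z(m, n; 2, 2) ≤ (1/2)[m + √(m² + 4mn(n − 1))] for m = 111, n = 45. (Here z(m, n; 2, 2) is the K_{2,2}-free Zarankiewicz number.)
z(111, 45; 2, 2) ≤ (1/2)[111 + √(111² + 4·111·45·44)] = (1/2)[111 + √891441] = 527.5808

Kővári–Sós–Turán: let r_1, ..., r_111 be the row sums and z = Σ r_i the total number of 1s. Each pair of columns can share at most one row with both entries 1 (else a 2×2 all-ones block appears), so Σ_i C(r_i, 2) ≤ C(45, 2) = 990. By convexity Σ_i C(r_i, 2) ≥ 111·C(z/111, 2) = z(z − 111)/(2·111), giving z² − 111z − 111·45·44 ≤ 0 and hence z ≤ (1/2)[111 + √(12321 + 4·219780)] = (1/2)[111 + √891441] ≈ (1/2)(111 + 944.1615) = 527.5808.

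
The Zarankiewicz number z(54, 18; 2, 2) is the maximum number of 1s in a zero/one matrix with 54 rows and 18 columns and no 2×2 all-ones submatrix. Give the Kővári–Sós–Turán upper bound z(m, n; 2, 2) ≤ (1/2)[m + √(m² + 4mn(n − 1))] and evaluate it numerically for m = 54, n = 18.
z(54, 18; 2, 2) ≤ (1/2)[54 + √(54² + 4·54·18·17)] = (1/2)[54 + √69012] = 158.3507

Kővári–Sós–Turán: let r_1, ..., r_54 be the row sums and z = Σ r_i the total number of 1s. Each pair of columns can share at most one row with both entries 1 (else a 2×2 all-ones block appears), so Σ_i C(r_i, 2) ≤ C(18, 2) = 153. By convexity Σ_i C(r_i, 2) ≥ 54·C(z/54, 2) = z(z − 54)/(2·54), giving z² − 54z − 54·18·17 ≤ 0 and hence z ≤ (1/2)[54 + √(2916 + 4·16524)] = (1/2)[54 + √69012] ≈ (1/2)(54 + 262.7014) = 158.3507.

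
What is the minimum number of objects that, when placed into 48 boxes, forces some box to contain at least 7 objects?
n = (7 − 1)·48 + 1 = 289

By the generalised pigeonhole principle, to guarantee some box contains ≥ r objects we need more than (r − 1) · k objects total. Threshold: n = (r − 1) · k + 1. With r = 7 and k = 48: n = 6 · 48 + 1 = 288 + 1 = 289. For n = 288 = 6 · 48, we can put exactly 6 objects in every box, avoiding 7 in any single one — so 289 is tight.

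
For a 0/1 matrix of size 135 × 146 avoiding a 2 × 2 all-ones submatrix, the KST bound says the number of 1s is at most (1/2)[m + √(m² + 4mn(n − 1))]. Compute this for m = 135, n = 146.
z(135, 146; 2, 2) ≤ (1/2)[135 + √(135² + 4·135·146·145)] = (1/2)[135 + √11450025] = 1759.3943

Kővári–Sós–Turán: let r_1, ..., r_135 be the row sums and z = Σ r_i the total number of 1s. Each pair of columns can share at most one row with both entries 1 (else a 2×2 all-ones block appears), so Σ_i C(r_i, 2) ≤ C(146, 2) = 10585. By convexity Σ_i C(r_i, 2) ≥ 135·C(z/135, 2) = z(z − 135)/(2·135), giving z² − 135z − 135·146·145 ≤ 0 and hence z ≤ (1/2)[135 + √(18225 + 4·2857950)] = (1/2)[135 + √11450025] ≈ (1/2)(135 + 3383.7886) = 1759.3943.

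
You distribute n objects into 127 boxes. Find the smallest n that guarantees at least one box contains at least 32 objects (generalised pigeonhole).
n = (32 − 1)·127 + 1 = 3938

By the generalised pigeonhole principle, to guarantee some box contains ≥ r objects we need more than (r − 1) · k objects total. Threshold: n = (r − 1) · k + 1. With r = 32 and k = 127: n = 31 · 127 + 1 = 3937 + 1 = 3938. For n = 3937 = 31 · 127, we can put exactly 31 objects in every box, avoiding 32 in any single one — so 3938 is tight.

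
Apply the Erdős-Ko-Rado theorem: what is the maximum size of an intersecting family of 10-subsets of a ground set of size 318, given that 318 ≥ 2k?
max |F| = C(317, 9) = 79433373580239185

The Erdős-Ko-Rado theorem states: for n ≥ 2k, an intersecting family of k-subsets of an n-element set has size at most C(n − 1, k − 1), with equality for 'star' families {A ⊆ [n] : |A| = k, i ∈ A} (fix an element i). For n = 318, k = 10: C(317, 9) = 79433373580239185.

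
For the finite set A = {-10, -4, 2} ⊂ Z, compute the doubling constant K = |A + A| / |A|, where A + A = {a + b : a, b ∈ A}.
K = |A + A| / |A| = 5/3

Enumerate A + A = {a + b : a, b ∈ A}. With |A| = 3, there are |A|^2 = 9 ordered sum pairs; collecting distinct values, A + A = {-20, -14, -8, -2, 4}, so |A + A| = 5. Thus K = 5/3. Here |A + A| = 2|A| − 1 = 5, the minimum possible — so K = 5/3 is minimal, which holds iff A is an arithmetic progression.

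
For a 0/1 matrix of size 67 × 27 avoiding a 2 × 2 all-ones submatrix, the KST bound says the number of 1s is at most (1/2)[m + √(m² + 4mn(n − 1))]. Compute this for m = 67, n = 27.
z(67, 27; 2, 2) ≤ (1/2)[67 + √(67² + 4·67·27·26)] = (1/2)[67 + √192625] = 252.9453

Kővári–Sós–Turán: let r_1, ..., r_67 be the row sums and z = Σ r_i the total number of 1s. Each pair of columns can share at most one row with both entries 1 (else a 2×2 all-ones block appears), so Σ_i C(r_i, 2) ≤ C(27, 2) = 351. By convexity Σ_i C(r_i, 2) ≥ 67·C(z/67, 2) = z(z − 67)/(2·67), giving z² − 67z − 67·27·26 ≤ 0 and hence z ≤ (1/2)[67 + √(4489 + 4·47034)] = (1/2)[67 + √192625] ≈ (1/2)(67 + 438.8906) = 252.9453.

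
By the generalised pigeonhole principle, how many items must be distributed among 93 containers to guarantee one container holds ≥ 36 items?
n = (36 − 1)·93 + 1 = 3256

By the generalised pigeonhole principle, to guarantee some box contains ≥ r objects we need more than (r − 1) · k objects total. Threshold: n = (r − 1) · k + 1. With r = 36 and k = 93: n = 35 · 93 + 1 = 3255 + 1 = 3256. For n = 3255 = 35 · 93, we can put exactly 35 objects in every box, avoiding 36 in any single one — so 3256 is tight.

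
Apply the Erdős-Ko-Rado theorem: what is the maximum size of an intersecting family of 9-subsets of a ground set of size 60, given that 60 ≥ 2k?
max |F| = C(59, 8) = 2217471399

The Erdős-Ko-Rado theorem states: for n ≥ 2k, an intersecting family of k-subsets of an n-element set has size at most C(n − 1, k − 1), with equality for 'star' families {A ⊆ [n] : |A| = k, i ∈ A} (fix an element i). For n = 60, k = 9: C(59, 8) = 2217471399.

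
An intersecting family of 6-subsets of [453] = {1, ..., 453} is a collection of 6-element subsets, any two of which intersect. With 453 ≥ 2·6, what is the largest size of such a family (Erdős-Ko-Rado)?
max |F| = C(452, 5) = 153769640640

Erdős-Ko-Rado (1961): when n ≥ 2k, max |F| = C(n−1, k−1). The bound is attained by the star {A : i ∈ A} for any fixed i ∈ [n]. Here C(453−1, 6−1) = C(452, 5) = 153769640640.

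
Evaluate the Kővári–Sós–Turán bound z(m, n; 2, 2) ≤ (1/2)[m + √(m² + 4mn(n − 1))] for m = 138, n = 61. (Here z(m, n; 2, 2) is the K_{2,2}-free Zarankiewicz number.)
z(138, 61; 2, 2) ≤ (1/2)[138 + √(138² + 4·138·61·60)] = (1/2)[138 + √2039364] = 783.0315

Kővári–Sós–Turán: let r_1, ..., r_138 be the row sums and z = Σ r_i the total number of 1s. Each pair of columns can share at most one row with both entries 1 (else a 2×2 all-ones block appears), so Σ_i C(r_i, 2) ≤ C(61, 2) = 1830. By convexity Σ_i C(r_i, 2) ≥ 138·C(z/138, 2) = z(z − 138)/(2·138), giving z² − 138z − 138·61·60 ≤ 0 and hence z ≤ (1/2)[138 + √(19044 + 4·505080)] = (1/2)[138 + √2039364] ≈ (1/2)(138 + 1428.063) = 783.0315.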